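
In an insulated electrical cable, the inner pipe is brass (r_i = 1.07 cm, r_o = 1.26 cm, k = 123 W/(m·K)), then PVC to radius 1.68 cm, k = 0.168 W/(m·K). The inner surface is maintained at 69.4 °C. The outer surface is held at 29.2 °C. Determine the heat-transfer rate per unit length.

Q' = 147 W/m

Series thermal resistances, inner to outer:
  R'_brass = ln(0.0126/0.0107)/(2πk) = 0.1635/(2π·123) = 2.115×10^-4 m·K/W
  R'_PVC = ln(0.0168/0.0126)/(2πk) = 0.2877/(2π·0.168) = 0.2725 m·K/W
ΣR = 2.115×10^-4 + 0.2725 = 0.2727 m·K/W
Q' = ΔT/ΣR = (69.4 °C − 29.2 °C)/0.2727 = 147 W/m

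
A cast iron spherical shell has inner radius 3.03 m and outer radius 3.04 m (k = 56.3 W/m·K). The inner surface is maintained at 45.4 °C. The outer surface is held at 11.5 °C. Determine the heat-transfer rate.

Q = 4πk·ΔT/(1/r₁ − 1/r₂) = 4π × 56.3 × 33.9 / (1/3.03 − 1/3.04) = 2.21×10^7 W

Q = 2.21×10^7 W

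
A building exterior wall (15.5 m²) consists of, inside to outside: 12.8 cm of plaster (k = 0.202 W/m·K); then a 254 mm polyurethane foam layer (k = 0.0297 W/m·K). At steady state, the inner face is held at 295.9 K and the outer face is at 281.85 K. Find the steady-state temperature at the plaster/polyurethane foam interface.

Treat each layer as a resistance in series:
  R_plaster = L/(kA) = 0.128/(0.202·15.5) = 0.04088 K/W
  R_polyurethane foam = L/(kA) = 0.254/(0.0297·15.5) = 0.5518 K/W
ΣR = 0.04088 + 0.5518 = 0.5927 K/W
Q = ΔT/ΣR = (295.9 K − 281.85 K)/0.5927 = 23.71 W
From the inner boundary to the plaster/polyurethane foam interface, ΣR_partial = 0.04088 K/W.
T_interface = T_in − Q·ΣR_partial = 295.9 K − (23.71)(0.04088) = 294.9 K

T = 294.9 K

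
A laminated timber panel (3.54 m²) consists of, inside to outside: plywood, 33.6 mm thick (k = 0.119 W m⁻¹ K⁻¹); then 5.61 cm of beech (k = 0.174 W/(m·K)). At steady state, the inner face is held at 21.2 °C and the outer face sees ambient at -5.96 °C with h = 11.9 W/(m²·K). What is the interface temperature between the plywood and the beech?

Series thermal resistances, inner to outer:
  R_plywood = L/(kA) = 0.0336/(0.119·3.54) = 0.07976 K/W
  R_beech = L/(kA) = 0.0561/(0.174·3.54) = 0.09108 K/W
  R_conv,out = 1/(hA) = 1/(11.9·3.54) = 0.02374 K/W
ΣR = 0.07976 + 0.09108 + 0.02374 = 0.1946 K/W
Q = ΔT/ΣR = (21.2 °C − -5.96 °C)/0.1946 = 139.6 W
From the inner boundary to the plywood/beech interface, ΣR_partial = 0.07976 K/W.
T_interface = T_in − Q·ΣR_partial = 21.2 °C − (139.6)(0.07976) = 10.1 °C

T = 10.1 °C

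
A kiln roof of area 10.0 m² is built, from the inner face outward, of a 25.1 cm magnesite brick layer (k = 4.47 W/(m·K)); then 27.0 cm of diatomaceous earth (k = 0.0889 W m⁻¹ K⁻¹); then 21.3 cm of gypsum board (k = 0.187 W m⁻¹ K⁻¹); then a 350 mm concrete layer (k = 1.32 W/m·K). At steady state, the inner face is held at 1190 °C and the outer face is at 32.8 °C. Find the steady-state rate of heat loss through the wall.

Resistance network (inner→outer):
  R_magnesite brick = L/(kA) = 0.251/(4.47·10.0) = 0.005615 K/W
  R_diatomaceous earth = L/(kA) = 0.270/(0.0889·10.0) = 0.3037 K/W
  R_gypsum board = L/(kA) = 0.213/(0.187·10.0) = 0.1139 K/W
  R_concrete = L/(kA) = 0.350/(1.32·10.0) = 0.02652 K/W
ΣR = 0.005615 + 0.3037 + 0.1139 + 0.02652 = 0.4497 K/W
Q = ΔT/ΣR = (1190 °C − 32.8 °C)/0.4497 = 2570 W

Q = 2570 W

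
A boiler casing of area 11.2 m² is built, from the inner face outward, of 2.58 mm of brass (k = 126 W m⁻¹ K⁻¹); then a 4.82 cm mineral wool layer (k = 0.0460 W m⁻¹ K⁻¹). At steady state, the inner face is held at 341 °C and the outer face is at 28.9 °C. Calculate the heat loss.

Q = 3.34 kW

Series thermal resistances, inner to outer:
  R_brass = L/(kA) = 0.00258/(126·11.2) = 1.828×10^-6 K/W
  R_mineral wool = L/(kA) = 0.0482/(0.0460·11.2) = 0.09356 K/W
ΣR = 1.828×10^-6 + 0.09356 = 0.09356 K/W
Q = ΔT/ΣR = (341 °C − 28.9 °C)/0.09356 = 3340 W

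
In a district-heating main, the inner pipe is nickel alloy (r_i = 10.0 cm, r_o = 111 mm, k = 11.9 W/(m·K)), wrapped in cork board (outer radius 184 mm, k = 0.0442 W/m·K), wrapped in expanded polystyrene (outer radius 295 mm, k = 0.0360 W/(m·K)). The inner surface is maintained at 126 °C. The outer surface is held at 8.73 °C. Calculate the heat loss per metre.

Series thermal resistances, inner to outer:
  R'_nickel alloy = ln(0.111/0.100)/(2πk) = 0.1044/(2π·11.9) = 0.001396 m·K/W
  R'_cork board = ln(0.184/0.111)/(2πk) = 0.5054/(2π·0.0442) = 1.820 m·K/W
  R'_expanded polystyrene = ln(0.295/0.184)/(2πk) = 0.4720/(2π·0.0360) = 2.087 m·K/W
ΣR = 0.001396 + 1.820 + 2.087 = 3.908 m·K/W
Q' = ΔT/ΣR = (126 °C − 8.73 °C)/3.908 = 30.0 W/m

Q' = 30.0 W/m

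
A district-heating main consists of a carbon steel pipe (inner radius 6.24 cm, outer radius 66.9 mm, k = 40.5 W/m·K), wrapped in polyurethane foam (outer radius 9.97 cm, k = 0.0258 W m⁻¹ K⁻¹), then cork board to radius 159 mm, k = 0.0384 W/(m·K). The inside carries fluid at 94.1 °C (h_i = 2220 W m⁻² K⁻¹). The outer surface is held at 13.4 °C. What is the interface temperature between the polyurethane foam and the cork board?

T = 48.9 °C

Treat each layer as a resistance in series:
  R'_conv,in = 1/(2πr h) = 1/(2π·0.0624·2220) = 0.001149 m·K/W
  R'_carbon steel = ln(0.0669/0.0624)/(2πk) = 0.06963/(2π·40.5) = 2.736×10^-4 m·K/W
  R'_polyurethane foam = ln(0.0997/0.0669)/(2πk) = 0.3990/(2π·0.0258) = 2.461 m·K/W
  R'_cork board = ln(0.159/0.0997)/(2πk) = 0.4667/(2π·0.0384) = 1.934 m·K/W
ΣR = 0.001149 + 2.736×10^-4 + 2.461 + 1.934 = 4.396 m·K/W
Q' = ΔT/ΣR = (94.1 °C − 13.4 °C)/4.396 = 18.36 W/m
From the inner boundary to the polyurethane foam/cork board interface, ΣR_partial = 2.462 m·K/W.
T_interface = T_in − Q'·ΣR_partial = 94.1 °C − (18.36)(2.462) = 48.9 °C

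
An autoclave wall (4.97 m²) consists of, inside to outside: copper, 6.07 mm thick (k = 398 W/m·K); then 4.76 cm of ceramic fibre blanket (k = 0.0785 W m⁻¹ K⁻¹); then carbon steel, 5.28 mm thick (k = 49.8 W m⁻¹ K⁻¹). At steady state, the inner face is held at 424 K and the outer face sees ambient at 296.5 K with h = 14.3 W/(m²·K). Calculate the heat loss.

Series thermal resistances, inner to outer:
  R_copper = L/(kA) = 0.00607/(398·4.97) = 3.069×10^-6 K/W
  R_ceramic fibre blanket = L/(kA) = 0.0476/(0.0785·4.97) = 0.1220 K/W
  R_carbon steel = L/(kA) = 0.00528/(49.8·4.97) = 2.133×10^-5 K/W
  R_conv,out = 1/(hA) = 1/(14.3·4.97) = 0.01407 K/W
ΣR = 3.069×10^-6 + 0.1220 + 2.133×10^-5 + 0.01407 = 0.1361 K/W
Q = ΔT/ΣR = (424 K − 296.5 K)/0.1361 = 937 W

Q = 937 W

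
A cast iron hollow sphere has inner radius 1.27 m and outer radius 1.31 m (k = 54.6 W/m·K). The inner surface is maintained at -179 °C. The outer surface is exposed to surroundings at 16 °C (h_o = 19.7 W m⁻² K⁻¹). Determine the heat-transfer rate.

Q = 81.6 kW

Series thermal resistances, inner to outer:
  R_cast iron = (1/1.27 − 1/1.31)/(4πk) = 0.02404/(4π·54.6) = 3.504×10^-5 K/W
  R_conv,out = 1/(4πr²h) = 1/(4π·1.31²·19.7) = 0.002354 K/W
ΣR = 3.504×10^-5 + 0.002354 = 0.002389 K/W
Q = ΔT/ΣR = (-179 °C − 16 °C)/0.002389 = -81600 W
(Negative Q ⇒ heat flows inward; heat gain = 81600 W.)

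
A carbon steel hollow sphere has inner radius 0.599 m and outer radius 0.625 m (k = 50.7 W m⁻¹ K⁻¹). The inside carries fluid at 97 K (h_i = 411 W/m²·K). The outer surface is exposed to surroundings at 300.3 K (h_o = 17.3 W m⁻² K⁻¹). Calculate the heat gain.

Q = 16.4 kW

Treat each layer as a resistance in series:
  R_conv,in = 1/(4πr²h) = 1/(4π·0.599²·411) = 5.396×10^-4 K/W
  R_carbon steel = (1/0.599 − 1/0.625)/(4πk) = 0.06945/(4π·50.7) = 1.090×10^-4 K/W
  R_conv,out = 1/(4πr²h) = 1/(4π·0.625²·17.3) = 0.01178 K/W
ΣR = 5.396×10^-4 + 1.090×10^-4 + 0.01178 = 0.01243 K/W
Q = ΔT/ΣR = (97 K − 300.3 K)/0.01243 = -16400 W
(Negative Q ⇒ heat flows inward; heat gain = 16400 W.)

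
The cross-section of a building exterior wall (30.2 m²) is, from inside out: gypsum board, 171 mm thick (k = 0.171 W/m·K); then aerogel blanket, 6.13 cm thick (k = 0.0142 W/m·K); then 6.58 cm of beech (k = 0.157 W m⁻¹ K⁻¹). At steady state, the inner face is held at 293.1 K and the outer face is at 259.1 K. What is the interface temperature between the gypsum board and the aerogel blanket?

T = 287.2 K

Treat each layer as a resistance in series:
  R_gypsum board = L/(kA) = 0.171/(0.171·30.2) = 0.03311 K/W
  R_aerogel blanket = L/(kA) = 0.0613/(0.0142·30.2) = 0.1429 K/W
  R_beech = L/(kA) = 0.0658/(0.157·30.2) = 0.01388 K/W
ΣR = 0.03311 + 0.1429 + 0.01388 = 0.1899 K/W
Q = ΔT/ΣR = (293.1 K − 259.1 K)/0.1899 = 179.0 W
From the inner boundary to the gypsum board/aerogel blanket interface, ΣR_partial = 0.03311 K/W.
T_interface = T_in − Q·ΣR_partial = 293.1 K − (179.0)(0.03311) = 287.2 K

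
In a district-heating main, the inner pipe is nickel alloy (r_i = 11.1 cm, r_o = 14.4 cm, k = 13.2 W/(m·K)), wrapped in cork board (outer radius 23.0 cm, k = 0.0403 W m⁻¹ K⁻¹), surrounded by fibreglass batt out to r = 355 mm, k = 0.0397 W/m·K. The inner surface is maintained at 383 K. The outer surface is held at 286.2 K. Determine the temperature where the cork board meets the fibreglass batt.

T = 333.1 K

Resistance network (inner→outer):
  R'_nickel alloy = ln(0.144/0.111)/(2πk) = 0.2603/(2π·13.2) = 0.003138 m·K/W
  R'_cork board = ln(0.230/0.144)/(2πk) = 0.4683/(2π·0.0403) = 1.849 m·K/W
  R'_fibreglass batt = ln(0.355/0.230)/(2πk) = 0.4340/(2π·0.0397) = 1.740 m·K/W
ΣR = 0.003138 + 1.849 + 1.740 = 3.592 m·K/W
Q' = ΔT/ΣR = (383 K − 286.2 K)/3.592 = 26.95 W/m
From the inner boundary to the cork board/fibreglass batt interface, ΣR_partial = 1.852 m·K/W.
T_interface = T_in − Q'·ΣR_partial = 383 K − (26.95)(1.852) = 333.1 K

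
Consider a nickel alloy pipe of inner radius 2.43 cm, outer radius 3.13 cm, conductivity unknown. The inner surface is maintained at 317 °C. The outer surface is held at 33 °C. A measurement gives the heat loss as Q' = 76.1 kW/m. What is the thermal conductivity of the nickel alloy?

ΣR = ΔT/Q' = |317 − 33|/76100 = 0.003732 m·K/W
ln(r₂/r₁)/(2πk) = 0.003732 ⇒ k = 0.2531/(2π·0.003732) = 10.8 W/m·K

k = 10.8 W/m·K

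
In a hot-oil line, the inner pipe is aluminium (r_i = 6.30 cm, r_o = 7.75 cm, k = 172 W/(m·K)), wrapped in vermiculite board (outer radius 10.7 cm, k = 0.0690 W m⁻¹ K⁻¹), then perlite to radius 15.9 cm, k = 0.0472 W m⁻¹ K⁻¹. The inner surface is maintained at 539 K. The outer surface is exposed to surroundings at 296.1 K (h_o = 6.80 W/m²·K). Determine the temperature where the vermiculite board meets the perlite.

T = 458 K

Treat each layer as a resistance in series:
  R'_aluminium = ln(0.0775/0.0630)/(2πk) = 0.2071/(2π·172) = 1.917×10^-4 m·K/W
  R'_vermiculite board = ln(0.107/0.0775)/(2πk) = 0.3226/(2π·0.0690) = 0.7440 m·K/W
  R'_perlite = ln(0.159/0.107)/(2πk) = 0.3961/(2π·0.0472) = 1.336 m·K/W
  R'_conv,out = 1/(2πr h) = 1/(2π·0.159·6.80) = 0.1472 m·K/W
ΣR = 1.917×10^-4 + 0.7440 + 1.336 + 0.1472 = 2.227 m·K/W
Q' = ΔT/ΣR = (539 K − 296.1 K)/2.227 = 109.1 W/m
From the inner boundary to the vermiculite board/perlite interface, ΣR_partial = 0.7442 m·K/W.
T_interface = T_in − Q'·ΣR_partial = 539 K − (109.1)(0.7442) = 458 K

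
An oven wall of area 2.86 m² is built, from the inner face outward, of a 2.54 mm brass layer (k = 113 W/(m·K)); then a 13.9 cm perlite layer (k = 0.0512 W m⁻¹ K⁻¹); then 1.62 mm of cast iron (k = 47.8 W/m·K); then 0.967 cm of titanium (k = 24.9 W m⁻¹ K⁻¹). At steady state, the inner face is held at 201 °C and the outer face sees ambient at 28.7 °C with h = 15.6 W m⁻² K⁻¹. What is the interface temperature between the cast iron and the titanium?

Series thermal resistances, inner to outer:
  R_brass = L/(kA) = 0.00254/(113·2.86) = 7.859×10^-6 K/W
  R_perlite = L/(kA) = 0.139/(0.0512·2.86) = 0.9492 K/W
  R_cast iron = L/(kA) = 0.00162/(47.8·2.86) = 1.185×10^-5 K/W
  R_titanium = L/(kA) = 0.00967/(24.9·2.86) = 1.358×10^-4 K/W
  R_conv,out = 1/(hA) = 1/(15.6·2.86) = 0.02241 K/W
ΣR = 7.859×10^-6 + 0.9492 + 1.185×10^-5 + 1.358×10^-4 + 0.02241 = 0.9718 K/W
Q = ΔT/ΣR = (201 °C − 28.7 °C)/0.9718 = 177.3 W
From the inner boundary to the cast iron/titanium interface, ΣR_partial = 0.9492 K/W.
T_interface = T_in − Q·ΣR_partial = 201 °C − (177.3)(0.9492) = 32.7 °C

T = 32.7 °C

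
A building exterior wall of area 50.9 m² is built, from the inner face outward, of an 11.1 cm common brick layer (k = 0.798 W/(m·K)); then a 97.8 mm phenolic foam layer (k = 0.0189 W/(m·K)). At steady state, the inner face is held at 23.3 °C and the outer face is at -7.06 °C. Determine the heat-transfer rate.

Q = 291 W

Series thermal resistances, inner to outer:
  R_common brick = L/(kA) = 0.111/(0.798·50.9) = 0.002733 K/W
  R_phenolic foam = L/(kA) = 0.0978/(0.0189·50.9) = 0.1017 K/W
ΣR = 0.002733 + 0.1017 = 0.1044 K/W
Q = ΔT/ΣR = (23.3 °C − -7.06 °C)/0.1044 = 291 W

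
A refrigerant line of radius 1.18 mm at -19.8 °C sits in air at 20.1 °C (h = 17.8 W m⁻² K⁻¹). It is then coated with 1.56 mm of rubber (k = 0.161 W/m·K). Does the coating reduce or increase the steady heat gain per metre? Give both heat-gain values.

increases: 5.27 → 9.74 W/m

Critical radius for a cylinder: r_cr = k/h = 0.00904 m = 0.904 cm.
Outer radius after coating: r₂ = 0.00118 + 0.00156 = 0.00274 m.
Since r₁ < r_cr and r₂ ≤ r_cr, the coating moves toward the maximum at r_cr — heat gain rises.
Bare: R = 1/(2πr₁h) = 7.577 m·K/W; Q = 39.9/7.577 = 5.27 W/m.
Coated: R = R_cond + R_conv = 4.096 m·K/W; Q = 39.9/4.096 = 9.74 W/m.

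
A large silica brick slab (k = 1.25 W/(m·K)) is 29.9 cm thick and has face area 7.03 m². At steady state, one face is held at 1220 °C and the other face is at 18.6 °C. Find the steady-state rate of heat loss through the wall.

Q = 35300 W

Q = kA·ΔT/L = 1.25 × 7.03 × |1220 °C − 18.6 °C| / 0.299 = 35300 W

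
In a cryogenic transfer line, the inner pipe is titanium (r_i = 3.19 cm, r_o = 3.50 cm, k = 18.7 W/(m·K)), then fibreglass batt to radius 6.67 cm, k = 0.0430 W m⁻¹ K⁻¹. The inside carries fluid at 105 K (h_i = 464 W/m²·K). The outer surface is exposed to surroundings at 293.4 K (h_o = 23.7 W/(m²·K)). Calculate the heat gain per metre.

Q' = 75.4 W/m

Series thermal resistances, inner to outer:
  R'_conv,in = 1/(2πr h) = 1/(2π·0.0319·464) = 0.01075 m·K/W
  R'_titanium = ln(0.0350/0.0319)/(2πk) = 0.09274/(2π·18.7) = 7.893×10^-4 m·K/W
  R'_fibreglass batt = ln(0.0667/0.0350)/(2πk) = 0.6449/(2π·0.0430) = 2.387 m·K/W
  R'_conv,out = 1/(2πr h) = 1/(2π·0.0667·23.7) = 0.1007 m·K/W
ΣR = 0.01075 + 7.893×10^-4 + 2.387 + 0.1007 = 2.499 m·K/W
Q' = ΔT/ΣR = (105 K − 293.4 K)/2.499 = -75.4 W/m
(Negative Q' ⇒ heat flows inward; heat gain = 75.4 W/m.)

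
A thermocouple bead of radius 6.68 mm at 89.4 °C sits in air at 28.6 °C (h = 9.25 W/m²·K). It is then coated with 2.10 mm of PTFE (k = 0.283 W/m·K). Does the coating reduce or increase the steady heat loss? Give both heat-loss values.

increases: 0.315 → 0.500 W

Critical radius for a sphere: r_cr = 2k/h = 0.0612 m = 6.12 cm.
Outer radius after coating: r₂ = 0.00668 + 0.00210 = 0.00878 m.
Since r₁ < r_cr and r₂ ≤ r_cr, the coating moves toward the maximum at r_cr — heat loss rises.
Bare: R = 1/(4πr₁²h) = 192.8 K/W; Q = 60.8/192.8 = 0.315 W.
Coated: R = R_cond + R_conv = 121.7 K/W; Q = 60.8/121.7 = 0.500 W.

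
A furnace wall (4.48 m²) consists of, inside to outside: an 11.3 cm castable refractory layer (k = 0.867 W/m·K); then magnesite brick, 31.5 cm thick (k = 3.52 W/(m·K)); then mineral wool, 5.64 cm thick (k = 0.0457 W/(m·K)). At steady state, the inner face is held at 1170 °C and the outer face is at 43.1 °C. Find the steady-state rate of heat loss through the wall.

Q = 3.47 kW

Series thermal resistances, inner to outer:
  R_castable refractory = L/(kA) = 0.113/(0.867·4.48) = 0.02909 K/W
  R_magnesite brick = L/(kA) = 0.315/(3.52·4.48) = 0.01998 K/W
  R_mineral wool = L/(kA) = 0.0564/(0.0457·4.48) = 0.2755 K/W
ΣR = 0.02909 + 0.01998 + 0.2755 = 0.3246 K/W
Q = ΔT/ΣR = (1170 °C − 43.1 °C)/0.3246 = 3470 W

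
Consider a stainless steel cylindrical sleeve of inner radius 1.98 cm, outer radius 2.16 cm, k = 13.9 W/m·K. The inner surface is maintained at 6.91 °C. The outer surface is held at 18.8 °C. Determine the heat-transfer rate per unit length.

Q' = 11.9 kW/m

Q' = 2πk·ΔT/ln(r₂/r₁) = 2π × 13.9 × 11.89 / ln(0.0216/0.0198) = 11900 W/m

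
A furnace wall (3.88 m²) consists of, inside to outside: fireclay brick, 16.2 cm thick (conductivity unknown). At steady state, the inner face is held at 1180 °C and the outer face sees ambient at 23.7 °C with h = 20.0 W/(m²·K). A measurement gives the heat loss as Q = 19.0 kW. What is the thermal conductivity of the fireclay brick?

ΣR = ΔT/Q = |1180 − 23.7|/19000 = 0.06086 K/W
Known resistances:
  R_conv,out = 1/(hA) = 1/(20.0·3.88) = 0.01289 K/W
R_fireclay brick = ΣR − ΣR_known = 0.06086 − 0.01289 = 0.04797 K/W
L/(kA) = 0.04797 ⇒ k = 0.162/(0.04797·3.88) = 0.870 W/m·K

k = 0.870 W/m·K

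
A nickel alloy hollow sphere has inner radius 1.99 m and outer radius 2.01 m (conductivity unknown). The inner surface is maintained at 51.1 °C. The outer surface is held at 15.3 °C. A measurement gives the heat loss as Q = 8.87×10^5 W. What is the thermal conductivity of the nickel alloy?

ΣR = ΔT/Q = |51.1 − 15.3|/8.87×10^5 = 4.036×10^-5 K/W
(1/r₁−1/r₂)/(4πk) = 4.036×10^-5 ⇒ k = 0.005000/(4π·4.036×10^-5) = 9.86 W/m·K

k = 9.86 W/m·K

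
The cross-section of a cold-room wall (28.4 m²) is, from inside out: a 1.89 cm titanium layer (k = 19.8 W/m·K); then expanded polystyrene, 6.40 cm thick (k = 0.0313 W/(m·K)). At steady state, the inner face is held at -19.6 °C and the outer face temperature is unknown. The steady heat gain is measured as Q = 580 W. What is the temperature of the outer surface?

Sum the resistances:
  R_titanium = L/(kA) = 0.0189/(19.8·28.4) = 3.361×10^-5 K/W
  R_expanded polystyrene = L/(kA) = 0.0640/(0.0313·28.4) = 0.07200 K/W
ΣR = 0.07203 K/W
ΔT = Q·ΣR = 580 × 0.07203 = 41.78 K
Heat flows inward, so T_out = T_in + ΔT = -19.6 + 41.78 = 22.2 °C

T_out = 22.2 °C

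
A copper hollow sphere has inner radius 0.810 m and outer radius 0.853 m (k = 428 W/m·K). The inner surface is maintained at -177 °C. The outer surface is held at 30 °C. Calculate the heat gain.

Q = 17900 kW

Q = 4πk·ΔT/(1/r₁ − 1/r₂) = 4π × 428 × 207 / (1/0.810 − 1/0.853) = 1.79×10^7 W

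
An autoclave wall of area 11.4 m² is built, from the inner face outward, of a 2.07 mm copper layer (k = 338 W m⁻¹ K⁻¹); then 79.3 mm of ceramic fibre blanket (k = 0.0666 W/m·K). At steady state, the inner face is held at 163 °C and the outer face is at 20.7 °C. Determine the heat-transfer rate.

Resistance network (inner→outer):
  R_copper = L/(kA) = 0.00207/(338·11.4) = 5.372×10^-7 K/W
  R_ceramic fibre blanket = L/(kA) = 0.0793/(0.0666·11.4) = 0.1044 K/W
ΣR = 5.372×10^-7 + 0.1044 = 0.1044 K/W
Q = ΔT/ΣR = (163 °C − 20.7 °C)/0.1044 = 1360 W

Q = 1360 W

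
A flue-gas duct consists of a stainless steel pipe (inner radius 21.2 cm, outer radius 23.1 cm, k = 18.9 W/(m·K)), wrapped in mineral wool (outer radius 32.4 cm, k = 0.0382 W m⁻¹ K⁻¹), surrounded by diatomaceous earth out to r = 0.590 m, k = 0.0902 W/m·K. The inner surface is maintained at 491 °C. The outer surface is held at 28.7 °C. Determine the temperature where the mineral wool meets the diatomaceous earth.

T = 227 °C

Treat each layer as a resistance in series:
  R'_stainless steel = ln(0.231/0.212)/(2πk) = 0.08583/(2π·18.9) = 7.228×10^-4 m·K/W
  R'_mineral wool = ln(0.324/0.231)/(2πk) = 0.3383/(2π·0.0382) = 1.410 m·K/W
  R'_diatomaceous earth = ln(0.590/0.324)/(2πk) = 0.5994/(2π·0.0902) = 1.058 m·K/W
ΣR = 7.228×10^-4 + 1.410 + 1.058 = 2.469 m·K/W
Q' = ΔT/ΣR = (491 °C − 28.7 °C)/2.469 = 187.2 W/m
From the inner boundary to the mineral wool/diatomaceous earth interface, ΣR_partial = 1.411 m·K/W.
T_interface = T_in − Q'·ΣR_partial = 491 °C − (187.2)(1.411) = 227 °C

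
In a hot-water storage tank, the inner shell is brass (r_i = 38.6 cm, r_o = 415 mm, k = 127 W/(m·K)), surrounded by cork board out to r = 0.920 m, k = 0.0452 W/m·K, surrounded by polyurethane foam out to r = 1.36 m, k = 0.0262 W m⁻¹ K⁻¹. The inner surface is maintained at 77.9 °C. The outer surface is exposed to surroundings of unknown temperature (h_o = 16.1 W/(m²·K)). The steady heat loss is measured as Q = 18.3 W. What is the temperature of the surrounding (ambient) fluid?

Series resistances:
  R_brass = (1/0.386 − 1/0.415)/(4πk) = 0.1810/(4π·127) = 1.134×10^-4 K/W
  R_cork board = (1/0.415 − 1/0.920)/(4πk) = 1.323/(4π·0.0452) = 2.329 K/W
  R_polyurethane foam = (1/0.920 − 1/1.36)/(4πk) = 0.3517/(4π·0.0262) = 1.068 K/W
  R_conv,out = 1/(4πr²h) = 1/(4π·1.36²·16.1) = 0.002672 K/W
ΣR = 3.400 K/W
ΔT = Q·ΣR = 18.3 × 3.400 = 62.22 K
Heat flows outward, so T_out = T_in − ΔT = 77.9 − 62.22 = 15.7 °C

T_out = 15.7 °C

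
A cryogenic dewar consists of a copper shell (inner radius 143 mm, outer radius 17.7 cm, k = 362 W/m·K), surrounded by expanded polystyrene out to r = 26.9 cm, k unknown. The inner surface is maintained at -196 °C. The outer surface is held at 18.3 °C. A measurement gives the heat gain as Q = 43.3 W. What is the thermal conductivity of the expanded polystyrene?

k = 0.0311 W/m·K

ΣR = ΔT/Q = |-196 − 18.3|/43.3 = 4.949 K/W
Known resistances:
  R_copper = (1/0.143 − 1/0.177)/(4πk) = 1.343/(4π·362) = 2.953×10^-4 K/W
R_expanded polystyrene = ΣR − ΣR_known = 4.949 − 2.953×10^-4 = 4.949 K/W
(1/r₁−1/r₂)/(4πk) = 4.949 ⇒ k = 1.932/(4π·4.949) = 0.0311 W/m·K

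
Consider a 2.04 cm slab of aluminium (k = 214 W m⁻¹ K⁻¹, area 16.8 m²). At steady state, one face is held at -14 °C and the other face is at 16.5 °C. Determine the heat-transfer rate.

Q = kA·ΔT/L = 214 × 16.8 × |-14 °C − 16.5 °C| / 0.0204 = 5.38×10^6 W

Q = 5380 kW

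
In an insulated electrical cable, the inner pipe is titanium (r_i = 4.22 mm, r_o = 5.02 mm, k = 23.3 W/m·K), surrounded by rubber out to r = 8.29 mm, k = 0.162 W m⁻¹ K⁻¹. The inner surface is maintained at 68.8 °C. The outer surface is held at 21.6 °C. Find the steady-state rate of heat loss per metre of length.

Q' = 95.5 W/m

Treat each layer as a resistance in series:
  R'_titanium = ln(0.00502/0.00422)/(2πk) = 0.1736/(2π·23.3) = 0.001186 m·K/W
  R'_rubber = ln(0.00829/0.00502)/(2πk) = 0.5016/(2π·0.162) = 0.4928 m·K/W
ΣR = 0.001186 + 0.4928 = 0.4940 m·K/W
Q' = ΔT/ΣR = (68.8 °C − 21.6 °C)/0.4940 = 95.5 W/m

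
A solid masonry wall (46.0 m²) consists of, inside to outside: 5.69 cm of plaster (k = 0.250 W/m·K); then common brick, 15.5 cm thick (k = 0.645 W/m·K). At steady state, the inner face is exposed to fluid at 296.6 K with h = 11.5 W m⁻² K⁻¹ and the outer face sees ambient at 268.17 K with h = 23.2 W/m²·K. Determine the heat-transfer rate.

Q = 2190 W

Series thermal resistances, inner to outer:
  R_conv,in = 1/(hA) = 1/(11.5·46.0) = 0.001890 K/W
  R_plaster = L/(kA) = 0.0569/(0.250·46.0) = 0.004948 K/W
  R_common brick = L/(kA) = 0.155/(0.645·46.0) = 0.005224 K/W
  R_conv,out = 1/(hA) = 1/(23.2·46.0) = 9.370×10^-4 K/W
ΣR = 0.001890 + 0.004948 + 0.005224 + 9.370×10^-4 = 0.01300 K/W
Q = ΔT/ΣR = (296.6 K − 268.17 K)/0.01300 = 2190 W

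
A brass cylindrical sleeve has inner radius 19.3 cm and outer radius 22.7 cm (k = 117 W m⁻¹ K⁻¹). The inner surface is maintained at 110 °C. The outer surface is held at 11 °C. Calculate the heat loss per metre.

Q' = 2πk·ΔT/ln(r₂/r₁) = 2π × 117 × 99 / ln(0.227/0.193) = 4.49×10^5 W/m

Q' = 449 kW/m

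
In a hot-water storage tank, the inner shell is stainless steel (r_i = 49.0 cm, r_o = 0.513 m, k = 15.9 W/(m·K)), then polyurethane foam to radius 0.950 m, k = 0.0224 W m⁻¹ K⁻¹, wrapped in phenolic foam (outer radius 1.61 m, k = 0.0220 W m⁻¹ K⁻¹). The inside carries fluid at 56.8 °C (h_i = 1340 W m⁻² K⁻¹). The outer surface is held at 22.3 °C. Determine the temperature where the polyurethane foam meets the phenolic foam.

T = 33.6 °C

Treat each layer as a resistance in series:
  R_conv,in = 1/(4πr²h) = 1/(4π·0.490²·1340) = 2.473×10^-4 K/W
  R_stainless steel = (1/0.490 − 1/0.513)/(4πk) = 0.09150/(4π·15.9) = 4.579×10^-4 K/W
  R_polyurethane foam = (1/0.513 − 1/0.950)/(4πk) = 0.8967/(4π·0.0224) = 3.186 K/W
  R_phenolic foam = (1/0.950 − 1/1.61)/(4πk) = 0.4315/(4π·0.0220) = 1.561 K/W
ΣR = 2.473×10^-4 + 4.579×10^-4 + 3.186 + 1.561 = 4.748 K/W
Q = ΔT/ΣR = (56.8 °C − 22.3 °C)/4.748 = 7.266 W
From the inner boundary to the polyurethane foam/phenolic foam interface, ΣR_partial = 3.187 K/W.
T_interface = T_in − Q·ΣR_partial = 56.8 °C − (7.266)(3.187) = 33.6 °C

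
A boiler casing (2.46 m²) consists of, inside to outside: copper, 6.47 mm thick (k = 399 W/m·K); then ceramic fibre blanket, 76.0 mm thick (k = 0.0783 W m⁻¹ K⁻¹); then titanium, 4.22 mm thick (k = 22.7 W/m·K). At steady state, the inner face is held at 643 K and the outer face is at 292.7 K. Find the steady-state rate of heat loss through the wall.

Resistance network (inner→outer):
  R_copper = L/(kA) = 0.00647/(399·2.46) = 6.592×10^-6 K/W
  R_ceramic fibre blanket = L/(kA) = 0.0760/(0.0783·2.46) = 0.3946 K/W
  R_titanium = L/(kA) = 0.00422/(22.7·2.46) = 7.557×10^-5 K/W
ΣR = 6.592×10^-6 + 0.3946 + 7.557×10^-5 = 0.3947 K/W
Q = ΔT/ΣR = (643 K − 292.7 K)/0.3947 = 888 W

Q = 888 W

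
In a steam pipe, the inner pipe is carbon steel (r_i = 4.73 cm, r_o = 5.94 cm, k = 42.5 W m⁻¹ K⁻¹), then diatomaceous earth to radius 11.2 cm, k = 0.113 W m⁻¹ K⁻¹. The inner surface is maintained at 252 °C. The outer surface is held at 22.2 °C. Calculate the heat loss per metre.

Q' = 257 W/m

Series thermal resistances, inner to outer:
  R'_carbon steel = ln(0.0594/0.0473)/(2πk) = 0.2278/(2π·42.5) = 8.530×10^-4 m·K/W
  R'_diatomaceous earth = ln(0.112/0.0594)/(2πk) = 0.6342/(2π·0.113) = 0.8932 m·K/W
ΣR = 8.530×10^-4 + 0.8932 = 0.8941 m·K/W
Q' = ΔT/ΣR = (252 °C − 22.2 °C)/0.8941 = 257 W/m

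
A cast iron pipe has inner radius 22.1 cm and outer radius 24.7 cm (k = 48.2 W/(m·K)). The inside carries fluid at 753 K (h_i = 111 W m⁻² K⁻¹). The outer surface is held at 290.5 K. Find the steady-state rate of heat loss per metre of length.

Q' = 67.5 kW/m

Series thermal resistances, inner to outer:
  R'_conv,in = 1/(2πr h) = 1/(2π·0.221·111) = 0.006488 m·K/W
  R'_cast iron = ln(0.247/0.221)/(2πk) = 0.1112/(2π·48.2) = 3.673×10^-4 m·K/W
ΣR = 0.006488 + 3.673×10^-4 = 0.006855 m·K/W
Q' = ΔT/ΣR = (753 K − 290.5 K)/0.006855 = 67500 W/m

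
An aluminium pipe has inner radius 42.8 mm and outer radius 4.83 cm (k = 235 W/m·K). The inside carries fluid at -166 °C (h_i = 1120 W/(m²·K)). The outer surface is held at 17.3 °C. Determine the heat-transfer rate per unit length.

Q' = 53.9 kW/m

Series thermal resistances, inner to outer:
  R'_conv,in = 1/(2πr h) = 1/(2π·0.0428·1120) = 0.003320 m·K/W
  R'_aluminium = ln(0.0483/0.0428)/(2πk) = 0.1209/(2π·235) = 8.188×10^-5 m·K/W
ΣR = 0.003320 + 8.188×10^-5 = 0.003402 m·K/W
Q' = ΔT/ΣR = (-166 °C − 17.3 °C)/0.003402 = -53900 W/m
(Negative Q' ⇒ heat flows inward; heat gain = 53900 W/m.)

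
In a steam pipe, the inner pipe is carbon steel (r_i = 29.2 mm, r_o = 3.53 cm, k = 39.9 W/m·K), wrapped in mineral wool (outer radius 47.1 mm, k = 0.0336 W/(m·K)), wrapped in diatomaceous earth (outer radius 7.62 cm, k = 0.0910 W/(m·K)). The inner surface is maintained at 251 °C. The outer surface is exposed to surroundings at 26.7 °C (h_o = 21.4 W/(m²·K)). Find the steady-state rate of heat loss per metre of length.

Q' = 97.3 W/m

Resistance network (inner→outer):
  R'_carbon steel = ln(0.0353/0.0292)/(2πk) = 0.1897/(2π·39.9) = 7.567×10^-4 m·K/W
  R'_mineral wool = ln(0.0471/0.0353)/(2πk) = 0.2884/(2π·0.0336) = 1.366 m·K/W
  R'_diatomaceous earth = ln(0.0762/0.0471)/(2πk) = 0.4811/(2π·0.0910) = 0.8414 m·K/W
  R'_conv,out = 1/(2πr h) = 1/(2π·0.0762·21.4) = 0.09760 m·K/W
ΣR = 7.567×10^-4 + 1.366 + 0.8414 + 0.09760 = 2.306 m·K/W
Q' = ΔT/ΣR = (251 °C − 26.7 °C)/2.306 = 97.3 W/m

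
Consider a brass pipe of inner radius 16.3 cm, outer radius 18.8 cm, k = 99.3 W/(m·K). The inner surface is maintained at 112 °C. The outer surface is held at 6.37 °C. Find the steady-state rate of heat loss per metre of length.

Q' = 4.62×10^5 W/m

Q' = 2πk·ΔT/ln(r₂/r₁) = 2π × 99.3 × 105.63 / ln(0.188/0.163) = 4.62×10^5 W/m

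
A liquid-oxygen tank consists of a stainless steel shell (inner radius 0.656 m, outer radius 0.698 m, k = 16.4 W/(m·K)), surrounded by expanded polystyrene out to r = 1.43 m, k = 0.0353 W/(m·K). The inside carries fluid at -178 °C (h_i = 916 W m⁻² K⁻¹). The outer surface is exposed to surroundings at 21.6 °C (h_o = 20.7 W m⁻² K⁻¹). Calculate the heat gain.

Treat each layer as a resistance in series:
  R_conv,in = 1/(4πr²h) = 1/(4π·0.656²·916) = 2.019×10^-4 K/W
  R_stainless steel = (1/0.656 − 1/0.698)/(4πk) = 0.09173/(4π·16.4) = 4.451×10^-4 K/W
  R_expanded polystyrene = (1/0.698 − 1/1.43)/(4πk) = 0.7334/(4π·0.0353) = 1.653 K/W
  R_conv,out = 1/(4πr²h) = 1/(4π·1.43²·20.7) = 0.001880 K/W
ΣR = 2.019×10^-4 + 4.451×10^-4 + 1.653 + 0.001880 = 1.656 K/W
Q = ΔT/ΣR = (-178 °C − 21.6 °C)/1.656 = -121 W
(Negative Q ⇒ heat flows inward; heat gain = 121 W.)

Q = 121 W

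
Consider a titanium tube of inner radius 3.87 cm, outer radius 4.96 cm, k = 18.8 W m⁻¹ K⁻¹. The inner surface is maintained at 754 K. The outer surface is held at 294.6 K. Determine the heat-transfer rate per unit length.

Q' = 219 kW/m

Q' = 2πk·ΔT/ln(r₂/r₁) = 2π × 18.8 × 459.4 / ln(0.0496/0.0387) = 2.19×10^5 W/m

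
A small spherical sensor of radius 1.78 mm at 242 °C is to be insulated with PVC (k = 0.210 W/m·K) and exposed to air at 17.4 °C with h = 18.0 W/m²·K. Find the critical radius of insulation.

For a sphere, r_cr = 2k_ins/h = 2·0.210/18.0 = 0.0233 m = 2.33 cm

r_cr = 2.33 cm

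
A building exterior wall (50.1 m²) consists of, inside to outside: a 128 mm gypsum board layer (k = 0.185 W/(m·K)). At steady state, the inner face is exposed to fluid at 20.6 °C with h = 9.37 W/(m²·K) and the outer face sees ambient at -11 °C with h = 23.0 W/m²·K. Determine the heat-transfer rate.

Resistance network (inner→outer):
  R_conv,in = 1/(hA) = 1/(9.37·50.1) = 0.002130 K/W
  R_gypsum board = L/(kA) = 0.128/(0.185·50.1) = 0.01381 K/W
  R_conv,out = 1/(hA) = 1/(23.0·50.1) = 8.678×10^-4 K/W
ΣR = 0.002130 + 0.01381 + 8.678×10^-4 = 0.01681 K/W
Q = ΔT/ΣR = (20.6 °C − -11 °C)/0.01681 = 1880 W

Q = 1880 W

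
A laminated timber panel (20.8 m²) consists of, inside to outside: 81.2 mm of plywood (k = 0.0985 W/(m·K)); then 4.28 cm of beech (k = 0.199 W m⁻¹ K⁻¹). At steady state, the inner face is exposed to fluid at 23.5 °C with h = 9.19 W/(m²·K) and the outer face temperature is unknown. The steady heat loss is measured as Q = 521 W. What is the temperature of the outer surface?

T_out = -5.26 °C

Sum the resistances:
  R_conv,in = 1/(hA) = 1/(9.19·20.8) = 0.005231 K/W
  R_plywood = L/(kA) = 0.0812/(0.0985·20.8) = 0.03963 K/W
  R_beech = L/(kA) = 0.0428/(0.199·20.8) = 0.01034 K/W
ΣR = 0.05520 K/W
ΔT = Q·ΣR = 521 × 0.05520 = 28.76 K
Heat flows outward, so T_out = T_in − ΔT = 23.5 − 28.76 = -5.26 °C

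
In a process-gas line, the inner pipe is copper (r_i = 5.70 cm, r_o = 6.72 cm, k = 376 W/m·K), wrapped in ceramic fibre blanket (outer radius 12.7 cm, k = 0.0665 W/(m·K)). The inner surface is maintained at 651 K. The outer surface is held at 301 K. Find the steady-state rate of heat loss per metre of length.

Q' = 230 W/m

Treat each layer as a resistance in series:
  R'_copper = ln(0.0672/0.0570)/(2πk) = 0.1646/(2π·376) = 6.968×10^-5 m·K/W
  R'_ceramic fibre blanket = ln(0.127/0.0672)/(2πk) = 0.6365/(2π·0.0665) = 1.523 m·K/W
ΣR = 6.968×10^-5 + 1.523 = 1.523 m·K/W
Q' = ΔT/ΣR = (651 K − 301 K)/1.523 = 230 W/m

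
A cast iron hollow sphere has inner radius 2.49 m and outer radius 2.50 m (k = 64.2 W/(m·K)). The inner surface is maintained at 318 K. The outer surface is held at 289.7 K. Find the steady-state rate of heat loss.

Q = 4πk·ΔT/(1/r₁ − 1/r₂) = 4π × 64.2 × 28.3 / (1/2.49 − 1/2.50) = 1.42×10^7 W

Q = 14200 kW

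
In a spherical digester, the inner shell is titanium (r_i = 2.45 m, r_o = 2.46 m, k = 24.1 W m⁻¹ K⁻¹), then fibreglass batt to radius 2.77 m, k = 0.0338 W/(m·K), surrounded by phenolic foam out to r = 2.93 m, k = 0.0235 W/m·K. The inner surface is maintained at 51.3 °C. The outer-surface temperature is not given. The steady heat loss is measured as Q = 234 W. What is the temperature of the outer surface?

Series resistances:
  R_titanium = (1/2.45 − 1/2.46)/(4πk) = 0.001659/(4π·24.1) = 5.479×10^-6 K/W
  R_fibreglass batt = (1/2.46 − 1/2.77)/(4πk) = 0.04549/(4π·0.0338) = 0.1071 K/W
  R_phenolic foam = (1/2.77 − 1/2.93)/(4πk) = 0.01971/(4π·0.0235) = 0.06676 K/W
ΣR = 0.1739 K/W
ΔT = Q·ΣR = 234 × 0.1739 = 40.69 K
Heat flows outward, so T_out = T_in − ΔT = 51.3 − 40.69 = 10.6 °C

T_out = 10.6 °C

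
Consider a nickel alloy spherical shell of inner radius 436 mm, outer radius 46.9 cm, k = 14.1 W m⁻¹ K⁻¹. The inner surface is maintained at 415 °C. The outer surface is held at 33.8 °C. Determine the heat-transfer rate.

Q = 4πk·ΔT/(1/r₁ − 1/r₂) = 4π × 14.1 × 381.2 / (1/0.436 − 1/0.469) = 4.19×10^5 W

Q = 419 kW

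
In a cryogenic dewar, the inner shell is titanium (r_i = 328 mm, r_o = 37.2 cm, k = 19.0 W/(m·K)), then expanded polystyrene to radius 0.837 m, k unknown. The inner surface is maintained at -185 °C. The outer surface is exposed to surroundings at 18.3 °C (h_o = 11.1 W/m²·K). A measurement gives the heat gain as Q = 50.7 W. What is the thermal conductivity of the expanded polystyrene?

ΣR = ΔT/Q = |-185 − 18.3|/50.7 = 4.010 K/W
Known resistances:
  R_titanium = (1/0.328 − 1/0.372)/(4πk) = 0.3606/(4π·19.0) = 0.001510 K/W
  R_conv,out = 1/(4πr²h) = 1/(4π·0.837²·11.1) = 0.01023 K/W
R_expanded polystyrene = ΣR − ΣR_known = 4.010 − 0.01174 = 3.998 K/W
(1/r₁−1/r₂)/(4πk) = 3.998 ⇒ k = 1.493/(4π·3.998) = 0.0297 W/m·K

k = 0.0297 W/m·K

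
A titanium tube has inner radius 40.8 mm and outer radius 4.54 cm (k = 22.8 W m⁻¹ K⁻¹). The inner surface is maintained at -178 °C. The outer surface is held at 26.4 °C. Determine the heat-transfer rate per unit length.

Q' = 2πk·ΔT/ln(r₂/r₁) = 2π × 22.8 × 204.4 / ln(0.0454/0.0408) = 2.74×10^5 W/m

Q' = 274 kW/m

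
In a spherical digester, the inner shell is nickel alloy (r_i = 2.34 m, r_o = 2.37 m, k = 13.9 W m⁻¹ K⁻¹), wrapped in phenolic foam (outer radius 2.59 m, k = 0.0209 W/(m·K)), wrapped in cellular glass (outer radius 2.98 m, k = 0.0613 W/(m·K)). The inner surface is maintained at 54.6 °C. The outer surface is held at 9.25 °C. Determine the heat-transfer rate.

Q = 224 W

Treat each layer as a resistance in series:
  R_nickel alloy = (1/2.34 − 1/2.37)/(4πk) = 0.005409/(4π·13.9) = 3.097×10^-5 K/W
  R_phenolic foam = (1/2.37 − 1/2.59)/(4πk) = 0.03584/(4π·0.0209) = 0.1365 K/W
  R_cellular glass = (1/2.59 − 1/2.98)/(4πk) = 0.05053/(4π·0.0613) = 0.06560 K/W
ΣR = 3.097×10^-5 + 0.1365 + 0.06560 = 0.2021 K/W
Q = ΔT/ΣR = (54.6 °C − 9.25 °C)/0.2021 = 224 W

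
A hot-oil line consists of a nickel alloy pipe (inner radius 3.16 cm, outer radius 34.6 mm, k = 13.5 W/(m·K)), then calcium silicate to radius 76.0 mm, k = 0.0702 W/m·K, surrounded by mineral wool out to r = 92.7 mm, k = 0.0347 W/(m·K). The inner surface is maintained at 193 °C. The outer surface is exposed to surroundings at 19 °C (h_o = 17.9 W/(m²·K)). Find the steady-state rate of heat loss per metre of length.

Q' = 62.3 W/m

Series thermal resistances, inner to outer:
  R'_nickel alloy = ln(0.0346/0.0316)/(2πk) = 0.09070/(2π·13.5) = 0.001069 m·K/W
  R'_calcium silicate = ln(0.0760/0.0346)/(2πk) = 0.7869/(2π·0.0702) = 1.784 m·K/W
  R'_mineral wool = ln(0.0927/0.0760)/(2πk) = 0.1986/(2π·0.0347) = 0.9111 m·K/W
  R'_conv,out = 1/(2πr h) = 1/(2π·0.0927·17.9) = 0.09592 m·K/W
ΣR = 0.001069 + 1.784 + 0.9111 + 0.09592 = 2.792 m·K/W
Q' = ΔT/ΣR = (193 °C − 19 °C)/2.792 = 62.3 W/m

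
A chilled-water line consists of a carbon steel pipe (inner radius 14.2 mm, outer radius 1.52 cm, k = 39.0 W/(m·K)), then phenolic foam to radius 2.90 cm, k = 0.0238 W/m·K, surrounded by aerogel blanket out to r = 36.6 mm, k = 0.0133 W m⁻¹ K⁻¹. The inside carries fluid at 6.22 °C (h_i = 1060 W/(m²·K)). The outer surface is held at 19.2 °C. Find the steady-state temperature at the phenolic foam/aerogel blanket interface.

Resistance network (inner→outer):
  R'_conv,in = 1/(2πr h) = 1/(2π·0.0142·1060) = 0.01057 m·K/W
  R'_carbon steel = ln(0.0152/0.0142)/(2πk) = 0.06805/(2π·39.0) = 2.777×10^-4 m·K/W
  R'_phenolic foam = ln(0.0290/0.0152)/(2πk) = 0.6460/(2π·0.0238) = 4.320 m·K/W
  R'_aerogel blanket = ln(0.0366/0.0290)/(2πk) = 0.2328/(2π·0.0133) = 2.785 m·K/W
ΣR = 0.01057 + 2.777×10^-4 + 4.320 + 2.785 = 7.116 m·K/W
Q' = ΔT/ΣR = (6.22 °C − 19.2 °C)/7.116 = -1.824 W/m
From the inner boundary to the phenolic foam/aerogel blanket interface, ΣR_partial = 4.331 m·K/W.
T_interface = T_in − Q'·ΣR_partial = 6.22 °C − (-1.824)(4.331) = 14.1 °C

T = 14.1 °C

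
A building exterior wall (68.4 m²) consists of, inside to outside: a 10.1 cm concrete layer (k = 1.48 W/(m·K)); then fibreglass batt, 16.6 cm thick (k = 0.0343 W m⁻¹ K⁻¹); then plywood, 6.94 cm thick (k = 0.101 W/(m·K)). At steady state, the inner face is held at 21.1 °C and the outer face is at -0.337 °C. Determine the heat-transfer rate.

Series thermal resistances, inner to outer:
  R_concrete = L/(kA) = 0.101/(1.48·68.4) = 9.977×10^-4 K/W
  R_fibreglass batt = L/(kA) = 0.166/(0.0343·68.4) = 0.07076 K/W
  R_plywood = L/(kA) = 0.0694/(0.101·68.4) = 0.01005 K/W
ΣR = 9.977×10^-4 + 0.07076 + 0.01005 = 0.08181 K/W
Q = ΔT/ΣR = (21.1 °C − -0.337 °C)/0.08181 = 262 W

Q = 262 W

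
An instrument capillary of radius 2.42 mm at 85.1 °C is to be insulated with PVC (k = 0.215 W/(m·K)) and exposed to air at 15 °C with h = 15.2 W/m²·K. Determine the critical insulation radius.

r_cr = 1.41 cm

For a cylinder, r_cr = k_ins/h = 0.215/15.2 = 0.0141 m = 1.41 cm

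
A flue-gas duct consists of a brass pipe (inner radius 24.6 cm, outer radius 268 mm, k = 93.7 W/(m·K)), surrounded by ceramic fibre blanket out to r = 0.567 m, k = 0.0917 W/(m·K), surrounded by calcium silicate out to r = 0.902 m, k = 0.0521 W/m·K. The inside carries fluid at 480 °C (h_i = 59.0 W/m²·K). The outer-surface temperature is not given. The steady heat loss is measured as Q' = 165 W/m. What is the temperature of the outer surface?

Sum the resistances:
  R'_conv,in = 1/(2πr h) = 1/(2π·0.246·59.0) = 0.01097 m·K/W
  R'_brass = ln(0.268/0.246)/(2πk) = 0.08566/(2π·93.7) = 1.455×10^-4 m·K/W
  R'_ceramic fibre blanket = ln(0.567/0.268)/(2πk) = 0.7494/(2π·0.0917) = 1.301 m·K/W
  R'_calcium silicate = ln(0.902/0.567)/(2πk) = 0.4643/(2π·0.0521) = 1.418 m·K/W
ΣR = 2.730 m·K/W
ΔT = Q'·ΣR = 165 × 2.730 = 450.4 K
Heat flows outward, so T_out = T_in − ΔT = 480 − 450.4 = 29.6 °C

T_out = 29.6 °C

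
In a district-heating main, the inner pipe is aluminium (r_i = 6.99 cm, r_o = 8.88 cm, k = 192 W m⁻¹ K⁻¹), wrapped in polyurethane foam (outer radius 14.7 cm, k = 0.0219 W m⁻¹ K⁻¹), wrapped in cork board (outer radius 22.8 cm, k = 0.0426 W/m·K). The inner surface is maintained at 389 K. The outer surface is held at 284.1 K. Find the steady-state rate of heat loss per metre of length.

Q' = 19.8 W/m

Treat each layer as a resistance in series:
  R'_aluminium = ln(0.0888/0.0699)/(2πk) = 0.2393/(2π·192) = 1.984×10^-4 m·K/W
  R'_polyurethane foam = ln(0.147/0.0888)/(2πk) = 0.5040/(2π·0.0219) = 3.663 m·K/W
  R'_cork board = ln(0.228/0.147)/(2πk) = 0.4389/(2π·0.0426) = 1.640 m·K/W
ΣR = 1.984×10^-4 + 3.663 + 1.640 = 5.303 m·K/W
Q' = ΔT/ΣR = (389 K − 284.1 K)/5.303 = 19.8 W/m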